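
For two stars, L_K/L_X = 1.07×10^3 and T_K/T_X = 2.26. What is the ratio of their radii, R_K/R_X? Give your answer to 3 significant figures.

6.40

L ∝ R²T⁴ gives R ∝ √L / T², so
R_K/R_X = √(1.07×10^3) / (2.26)² = 32.71 / 5.108 = 6.404.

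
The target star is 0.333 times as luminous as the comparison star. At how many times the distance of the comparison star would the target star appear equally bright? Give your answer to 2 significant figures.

0.58

Equal flux requires L_t/d_t² = L_c/d_c², so d_t/d_c = √(L_t/L_c)
= √(0.333) = 0.5771.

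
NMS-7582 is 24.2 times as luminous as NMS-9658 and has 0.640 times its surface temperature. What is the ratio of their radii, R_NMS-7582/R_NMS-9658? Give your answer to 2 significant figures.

12

L ∝ R²T⁴ gives R ∝ √L / T², so
R_NMS-7582/R_NMS-9658 = √(24.2) / (0.640)² = 4.919 / 0.4096 = 12.01.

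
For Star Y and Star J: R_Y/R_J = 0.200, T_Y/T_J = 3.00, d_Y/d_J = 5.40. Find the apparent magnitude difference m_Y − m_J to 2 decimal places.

2.39

L_Y/L_J = (0.200)²(3.00)⁴ = 3.240.
F_Y/F_J = (L_Y/L_J)/(d_Y/d_J)² = 3.240/29.16 = 0.1111.
m_Y − m_J = −2.5 log₁₀(0.1111) = 2.39.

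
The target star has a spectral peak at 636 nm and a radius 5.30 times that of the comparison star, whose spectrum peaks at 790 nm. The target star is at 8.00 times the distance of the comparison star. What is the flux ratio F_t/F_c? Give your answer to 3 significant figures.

Wien's law: T_t/T_c = λ_c/λ_t = 790/636 = 1.242.
L_t/L_c = (R_t/R_c)²(T_t/T_c)⁴ = (5.30)²(1.242)⁴ = 66.87.
F_t/F_c = (L_t/L_c)/(d_t/d_c)² = 66.87/(8.00)² = 1.045.

1.04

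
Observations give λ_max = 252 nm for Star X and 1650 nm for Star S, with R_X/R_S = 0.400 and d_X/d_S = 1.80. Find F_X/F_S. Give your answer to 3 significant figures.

Wien's law: T_X/T_S = λ_S/λ_X = 1650/252 = 6.548.
L_X/L_S = (R_X/R_S)²(T_X/T_S)⁴ = (0.400)²(6.548)⁴ = 294.1.
F_X/F_S = (L_X/L_S)/(d_X/d_S)² = 294.1/(1.80)² = 90.76.

90.8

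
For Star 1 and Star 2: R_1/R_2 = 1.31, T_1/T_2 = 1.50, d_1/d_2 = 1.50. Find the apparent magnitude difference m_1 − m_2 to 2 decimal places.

L_1/L_2 = (1.31)²(1.50)⁴ = 8.688.
F_1/F_2 = (L_1/L_2)/(d_1/d_2)² = 8.688/2.250 = 3.861.
m_1 − m_2 = −2.5 log₁₀(3.861) = -1.47.

-1.47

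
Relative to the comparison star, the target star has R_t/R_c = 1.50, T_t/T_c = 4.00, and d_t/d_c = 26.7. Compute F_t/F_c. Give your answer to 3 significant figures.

L_t/L_c = (R_t/R_c)²(T_t/T_c)⁴ = (1.50)² × (4.00)⁴ = 576.0.
F_t/F_c = (L_t/L_c)/(d_t/d_c)² = 576.0 / (26.7)² = 0.8080.

0.808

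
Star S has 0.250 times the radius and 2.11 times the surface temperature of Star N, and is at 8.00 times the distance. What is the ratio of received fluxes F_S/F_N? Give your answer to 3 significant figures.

L_S/L_N = (R_S/R_N)²(T_S/T_N)⁴ = (0.250)² × (2.11)⁴ = 1.239.
F_S/F_N = (L_S/L_N)/(d_S/d_N)² = 1.239 / (8.00)² = 0.01936.

0.0194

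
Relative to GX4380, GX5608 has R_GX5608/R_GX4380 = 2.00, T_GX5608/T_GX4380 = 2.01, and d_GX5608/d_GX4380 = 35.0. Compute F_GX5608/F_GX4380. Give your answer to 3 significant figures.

0.0533

L_GX5608/L_GX4380 = (R_GX5608/R_GX4380)²(T_GX5608/T_GX4380)⁴ = (2.00)² × (2.01)⁴ = 65.29.
F_GX5608/F_GX4380 = (L_GX5608/L_GX4380)/(d_GX5608/d_GX4380)² = 65.29 / (35.0)² = 0.05330.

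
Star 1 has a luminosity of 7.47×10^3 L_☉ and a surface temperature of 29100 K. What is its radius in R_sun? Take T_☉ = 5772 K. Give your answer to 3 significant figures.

3.40 R_sun

R/R_☉ = √(L/L_☉) / (T/T_☉)² = √(7.47×10^3) / (5.042)²
       = 86.43 / 25.42 = 3.400.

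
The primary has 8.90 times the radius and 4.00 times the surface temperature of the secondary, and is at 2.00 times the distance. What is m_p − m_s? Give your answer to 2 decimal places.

L_p/L_s = (8.90)²(4.00)⁴ = 2.028×10^4.
F_p/F_s = (L_p/L_s)/(d_p/d_s)² = 2.028×10^4/4.000 = 5069.
m_p − m_s = −2.5 log₁₀(5069) = -9.26.

-9.26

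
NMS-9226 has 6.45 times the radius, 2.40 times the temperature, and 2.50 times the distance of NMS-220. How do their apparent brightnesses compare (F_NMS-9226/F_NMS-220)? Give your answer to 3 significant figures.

L_NMS-9226/L_NMS-220 = (R_NMS-9226/R_NMS-220)²(T_NMS-9226/T_NMS-220)⁴ = (6.45)² × (2.40)⁴ = 1380.
F_NMS-9226/F_NMS-220 = (L_NMS-9226/L_NMS-220)/(d_NMS-9226/d_NMS-220)² = 1380 / (2.50)² = 220.8.

221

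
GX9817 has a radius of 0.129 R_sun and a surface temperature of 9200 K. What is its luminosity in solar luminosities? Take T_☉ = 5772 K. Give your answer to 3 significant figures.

L/L_☉ = (R/R_☉)² (T/T_☉)⁴ = (0.129)² × (9200/5772)⁴
       = 0.01664 × (1.594)⁴ = 0.01664 × 6.454 = 0.1074.

0.107 solar luminosities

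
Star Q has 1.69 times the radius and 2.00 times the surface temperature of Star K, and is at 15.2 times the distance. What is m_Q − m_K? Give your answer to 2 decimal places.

L_Q/L_K = (1.69)²(2.00)⁴ = 45.70.
F_Q/F_K = (L_Q/L_K)/(d_Q/d_K)² = 45.70/231.0 = 0.1978.
m_Q − m_K = −2.5 log₁₀(0.1978) = 1.76.

1.76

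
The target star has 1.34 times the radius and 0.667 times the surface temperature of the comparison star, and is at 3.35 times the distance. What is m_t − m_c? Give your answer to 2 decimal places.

L_t/L_c = (1.34)²(0.667)⁴ = 0.3554.
F_t/F_c = (L_t/L_c)/(d_t/d_c)² = 0.3554/11.22 = 0.03167.
m_t − m_c = −2.5 log₁₀(0.03167) = 3.75.

3.75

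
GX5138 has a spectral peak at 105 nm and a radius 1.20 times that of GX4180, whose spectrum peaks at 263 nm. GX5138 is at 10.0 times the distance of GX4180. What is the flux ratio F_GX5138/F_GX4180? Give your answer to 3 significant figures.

Wien's law: T_GX5138/T_GX4180 = λ_GX4180/λ_GX5138 = 263/105 = 2.505.
L_GX5138/L_GX4180 = (R_GX5138/R_GX4180)²(T_GX5138/T_GX4180)⁴ = (1.20)²(2.505)⁴ = 56.68.
F_GX5138/F_GX4180 = (L_GX5138/L_GX4180)/(d_GX5138/d_GX4180)² = 56.68/(10.0)² = 0.5668.

0.567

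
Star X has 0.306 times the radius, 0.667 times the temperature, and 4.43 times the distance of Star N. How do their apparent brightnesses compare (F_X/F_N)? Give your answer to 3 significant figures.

9.44×10^-4

L_X/L_N = (R_X/R_N)²(T_X/T_N)⁴ = (0.306)² × (0.667)⁴ = 0.01853.
F_X/F_N = (L_X/L_N)/(d_X/d_N)² = 0.01853 / (4.43)² = 9.444×10^-4.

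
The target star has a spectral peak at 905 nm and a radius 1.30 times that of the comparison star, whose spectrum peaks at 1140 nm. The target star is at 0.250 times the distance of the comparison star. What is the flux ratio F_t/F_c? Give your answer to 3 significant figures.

Wien's law: T_t/T_c = λ_c/λ_t = 1140/905 = 1.260.
L_t/L_c = (R_t/R_c)²(T_t/T_c)⁴ = (1.30)²(1.260)⁴ = 4.255.
F_t/F_c = (L_t/L_c)/(d_t/d_c)² = 4.255/(0.250)² = 68.08.

68.1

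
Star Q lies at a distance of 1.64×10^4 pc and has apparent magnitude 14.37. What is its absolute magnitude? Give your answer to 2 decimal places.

M = m − 5 log₁₀(d/10 pc) = 14.37 − 5 log₁₀(1.64×10^4/10)
  = 14.37 − 5 × 3.215 = 14.37 − 16.07 = -1.70.

-1.70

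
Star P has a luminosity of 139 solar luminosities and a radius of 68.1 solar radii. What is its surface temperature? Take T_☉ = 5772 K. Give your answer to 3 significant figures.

T/T_☉ = (L/L_☉)^(1/4) / (R/R_☉)^(1/2)
T = 5772 × (139)^(1/4) / √(68.1) = 5772 × 3.434 / 8.252 = 2402 K.

2.40×10^3 K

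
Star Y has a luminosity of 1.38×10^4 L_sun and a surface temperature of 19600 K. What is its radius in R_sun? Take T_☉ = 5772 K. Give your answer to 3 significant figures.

R/R_☉ = √(L/L_☉) / (T/T_☉)² = √(1.38×10^4) / (3.396)²
       = 117.5 / 11.53 = 10.19.

10.2 R_sun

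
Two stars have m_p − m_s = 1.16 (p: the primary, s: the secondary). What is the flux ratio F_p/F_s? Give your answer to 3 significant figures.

F_p/F_s = 10^(−(m_p − m_s)/2.5) = 10^(-1.16/2.5) = 10^-0.464 = 0.3436.

0.344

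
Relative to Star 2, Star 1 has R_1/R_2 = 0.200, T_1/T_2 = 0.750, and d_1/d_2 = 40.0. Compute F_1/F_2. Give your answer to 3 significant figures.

7.91×10^-6

L_1/L_2 = (R_1/R_2)²(T_1/T_2)⁴ = (0.200)² × (0.750)⁴ = 0.01266.
F_1/F_2 = (L_1/L_2)/(d_1/d_2)² = 0.01266 / (40.0)² = 7.910×10^-6.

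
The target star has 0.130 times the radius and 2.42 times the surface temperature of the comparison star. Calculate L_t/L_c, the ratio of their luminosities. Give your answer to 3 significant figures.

From the Stefan–Boltzmann law, L ∝ R²T⁴, so
L_t/L_c = (R_t/R_c)² (T_t/T_c)⁴ = (0.130)² × (2.42)⁴ = 0.01690 × 34.30 = 0.5796.

0.580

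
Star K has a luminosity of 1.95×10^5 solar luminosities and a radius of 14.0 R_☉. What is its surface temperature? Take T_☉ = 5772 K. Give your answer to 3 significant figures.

T/T_☉ = (L/L_☉)^(1/4) / (R/R_☉)^(1/2)
T = 5772 × (1.95×10^5)^(1/4) / √(14.0) = 5772 × 21.01 / 3.742 = 3.242×10^4 K.

3.24×10^4 K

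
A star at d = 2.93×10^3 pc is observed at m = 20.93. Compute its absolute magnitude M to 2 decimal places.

M = m − 5 log₁₀(d/10 pc) = 20.93 − 5 log₁₀(2.93×10^3/10)
  = 20.93 − 5 × 2.467 = 20.93 − 12.33 = 8.60.

8.60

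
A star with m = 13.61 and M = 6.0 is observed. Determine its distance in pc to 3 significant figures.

m − M = 5 log₁₀(d/10 pc)
13.61 − (6.0) = 7.61 = 5 log₁₀(d/10)
d = 10 × 10^(7.61/5) = 10 × 10^1.522 = 332.7 pc.

333 pc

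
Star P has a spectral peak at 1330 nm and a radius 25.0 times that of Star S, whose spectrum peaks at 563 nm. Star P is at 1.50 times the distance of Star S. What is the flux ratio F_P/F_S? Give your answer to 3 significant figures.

8.92

Wien's law: T_P/T_S = λ_S/λ_P = 563/1330 = 0.4233.
L_P/L_S = (R_P/R_S)²(T_P/T_S)⁴ = (25.0)²(0.4233)⁴ = 20.07.
F_P/F_S = (L_P/L_S)/(d_P/d_S)² = 20.07/(1.50)² = 8.919.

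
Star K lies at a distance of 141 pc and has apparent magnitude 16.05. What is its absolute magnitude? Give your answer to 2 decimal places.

10.30

M = m − 5 log₁₀(d/10 pc) = 16.05 − 5 log₁₀(141/10)
  = 16.05 − 5 × 1.149 = 16.05 − 5.75 = 10.30.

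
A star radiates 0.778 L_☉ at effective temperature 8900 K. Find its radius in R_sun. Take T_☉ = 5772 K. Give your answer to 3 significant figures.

0.371 R_sun

R/R_☉ = √(L/L_☉) / (T/T_☉)² = √(0.778) / (1.542)²
       = 0.8820 / 2.378 = 0.3710.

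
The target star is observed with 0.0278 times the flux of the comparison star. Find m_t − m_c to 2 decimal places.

m_t − m_c = −2.5 log₁₀(F_t/F_c) = −2.5 log₁₀(0.0278) = −2.5 × (-1.556) = 3.890.

3.89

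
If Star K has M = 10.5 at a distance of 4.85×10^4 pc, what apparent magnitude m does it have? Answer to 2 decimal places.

28.93

m = M + 5 log₁₀(d/10 pc) = 10.5 + 5 log₁₀(4.85×10^4/10)
  = 10.5 + 5 × 3.686 = 10.5 + 18.43 = 28.93.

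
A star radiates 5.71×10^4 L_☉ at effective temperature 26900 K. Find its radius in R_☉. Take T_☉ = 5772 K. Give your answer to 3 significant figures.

11.0 R_☉

R/R_☉ = √(L/L_☉) / (T/T_☉)² = √(5.71×10^4) / (4.660)²
       = 239.0 / 21.72 = 11.00.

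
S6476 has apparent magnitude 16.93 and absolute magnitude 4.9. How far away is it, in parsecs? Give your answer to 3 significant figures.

m − M = 5 log₁₀(d/10 pc)
16.93 − (4.9) = 12.03 = 5 log₁₀(d/10)
d = 10 × 10^(12.03/5) = 10 × 10^2.406 = 2547 pc.

2.55×10^3 pc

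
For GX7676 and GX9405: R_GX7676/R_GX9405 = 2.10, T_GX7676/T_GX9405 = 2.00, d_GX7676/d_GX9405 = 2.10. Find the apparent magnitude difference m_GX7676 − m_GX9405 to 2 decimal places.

-3.01

L_GX7676/L_GX9405 = (2.10)²(2.00)⁴ = 70.56.
F_GX7676/F_GX9405 = (L_GX7676/L_GX9405)/(d_GX7676/d_GX9405)² = 70.56/4.410 = 16.00.
m_GX7676 − m_GX9405 = −2.5 log₁₀(16.00) = -3.01.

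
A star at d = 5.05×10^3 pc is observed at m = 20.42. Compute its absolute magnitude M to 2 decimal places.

M = m − 5 log₁₀(d/10 pc) = 20.42 − 5 log₁₀(5.05×10^3/10)
  = 20.42 − 5 × 2.703 = 20.42 − 13.52 = 6.90.

6.90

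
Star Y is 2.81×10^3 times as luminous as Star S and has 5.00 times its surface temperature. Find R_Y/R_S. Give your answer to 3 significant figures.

2.12

L ∝ R²T⁴ gives R ∝ √L / T², so
R_Y/R_S = √(2.81×10^3) / (5.00)² = 53.01 / 25.00 = 2.120.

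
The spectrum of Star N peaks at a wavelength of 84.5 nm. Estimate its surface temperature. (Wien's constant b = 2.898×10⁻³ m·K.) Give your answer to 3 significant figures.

T = b/λ_max = 2.898×10⁻³ / (84.5×10⁻⁹) = 3.430×10^4 K.

3.43×10^4 K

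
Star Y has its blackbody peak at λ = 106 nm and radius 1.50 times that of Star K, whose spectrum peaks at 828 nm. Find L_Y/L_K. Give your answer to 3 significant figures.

Wien's law gives T ∝ 1/λ_max, so T_Y/T_K = λ_K/λ_Y = 828/106 = 7.811.
Then L ∝ R²T⁴ gives L_Y/L_K = (1.50)² × (7.811)⁴ = 2.250 × 3723 = 8377.

8.38×10^3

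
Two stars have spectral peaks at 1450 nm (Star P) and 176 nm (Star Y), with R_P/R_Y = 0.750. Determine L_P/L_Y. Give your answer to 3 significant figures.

Wien's law gives T ∝ 1/λ_max, so T_P/T_Y = λ_Y/λ_P = 176/1450 = 0.1214.
Then L ∝ R²T⁴ gives L_P/L_Y = (0.750)² × (0.1214)⁴ = 0.5625 × 2.171×10^-4 = 1.221×10^-4.

1.22×10^-4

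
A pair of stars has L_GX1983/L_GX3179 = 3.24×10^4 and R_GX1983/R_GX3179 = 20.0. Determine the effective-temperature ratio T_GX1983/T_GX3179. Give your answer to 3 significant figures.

3.00

L ∝ R²T⁴ gives T ∝ (L/R²)^(1/4), so
T_GX1983/T_GX3179 = (3.24×10^4 / 20.0²)^(1/4) = (81.00)^(1/4) = 3.000.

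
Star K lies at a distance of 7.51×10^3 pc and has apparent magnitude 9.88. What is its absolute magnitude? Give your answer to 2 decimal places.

-4.50

M = m − 5 log₁₀(d/10 pc) = 9.88 − 5 log₁₀(7.51×10^3/10)
  = 9.88 − 5 × 2.876 = 9.88 − 14.38 = -4.50.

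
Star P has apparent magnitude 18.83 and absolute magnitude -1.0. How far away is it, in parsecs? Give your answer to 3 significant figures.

9.25×10^4 pc

m − M = 5 log₁₀(d/10 pc)
18.83 − (-1.0) = 19.83 = 5 log₁₀(d/10)
d = 10 × 10^(19.83/5) = 10 × 10^3.966 = 9.247×10^4 pc.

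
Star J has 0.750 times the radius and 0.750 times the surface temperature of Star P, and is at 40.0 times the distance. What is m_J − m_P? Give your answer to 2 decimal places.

9.88

L_J/L_P = (0.750)²(0.750)⁴ = 0.1780.
F_J/F_P = (L_J/L_P)/(d_J/d_P)² = 0.1780/1600 = 1.112×10^-4.
m_J − m_P = −2.5 log₁₀(1.112×10^-4) = 9.88.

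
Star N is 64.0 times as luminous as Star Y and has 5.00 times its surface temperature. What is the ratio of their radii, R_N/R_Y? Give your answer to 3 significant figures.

0.320

L ∝ R²T⁴ gives R ∝ √L / T², so
R_N/R_Y = √(64.0) / (5.00)² = 8.000 / 25.00 = 0.3200.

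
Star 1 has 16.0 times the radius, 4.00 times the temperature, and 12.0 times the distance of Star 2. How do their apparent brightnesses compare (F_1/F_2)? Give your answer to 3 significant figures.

L_1/L_2 = (R_1/R_2)²(T_1/T_2)⁴ = (16.0)² × (4.00)⁴ = 6.554×10^4.
F_1/F_2 = (L_1/L_2)/(d_1/d_2)² = 6.554×10^4 / (12.0)² = 455.1.

455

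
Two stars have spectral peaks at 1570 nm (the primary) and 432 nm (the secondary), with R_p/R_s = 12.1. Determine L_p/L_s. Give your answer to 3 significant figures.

0.839

Wien's law gives T ∝ 1/λ_max, so T_p/T_s = λ_s/λ_p = 432/1570 = 0.2752.
Then L ∝ R²T⁴ gives L_p/L_s = (12.1)² × (0.2752)⁴ = 146.4 × 0.005732 = 0.8393.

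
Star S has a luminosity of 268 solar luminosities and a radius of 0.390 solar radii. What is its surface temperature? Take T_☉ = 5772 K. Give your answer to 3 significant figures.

T/T_☉ = (L/L_☉)^(1/4) / (R/R_☉)^(1/2)
T = 5772 × (268)^(1/4) / √(0.390) = 5772 × 4.046 / 0.6245 = 3.740×10^4 K.

3.74×10^4 K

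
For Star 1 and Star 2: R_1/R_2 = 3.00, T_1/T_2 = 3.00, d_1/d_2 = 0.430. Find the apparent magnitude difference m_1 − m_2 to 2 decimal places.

-8.99

L_1/L_2 = (3.00)²(3.00)⁴ = 729.0.
F_1/F_2 = (L_1/L_2)/(d_1/d_2)² = 729.0/0.1849 = 3943.
m_1 − m_2 = −2.5 log₁₀(3943) = -8.99.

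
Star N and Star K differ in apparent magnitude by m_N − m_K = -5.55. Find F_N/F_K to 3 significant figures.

F_N/F_K = 10^(−(m_N − m_K)/2.5) = 10^(5.55/2.5) = 10^2.220 = 166.0.

166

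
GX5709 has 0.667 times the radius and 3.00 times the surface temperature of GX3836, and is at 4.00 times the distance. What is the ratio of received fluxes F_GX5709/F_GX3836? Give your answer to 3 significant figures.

L_GX5709/L_GX3836 = (R_GX5709/R_GX3836)²(T_GX5709/T_GX3836)⁴ = (0.667)² × (3.00)⁴ = 36.04.
F_GX5709/F_GX3836 = (L_GX5709/L_GX3836)/(d_GX5709/d_GX3836)² = 36.04 / (4.00)² = 2.252.

2.25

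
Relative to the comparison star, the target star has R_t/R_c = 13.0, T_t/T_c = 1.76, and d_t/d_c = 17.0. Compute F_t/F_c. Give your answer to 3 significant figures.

L_t/L_c = (R_t/R_c)²(T_t/T_c)⁴ = (13.0)² × (1.76)⁴ = 1622.
F_t/F_c = (L_t/L_c)/(d_t/d_c)² = 1622 / (17.0)² = 5.611.

5.61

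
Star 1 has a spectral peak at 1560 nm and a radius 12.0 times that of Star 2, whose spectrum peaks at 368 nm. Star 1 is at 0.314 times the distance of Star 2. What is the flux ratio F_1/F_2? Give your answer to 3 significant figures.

4.52

Wien's law: T_1/T_2 = λ_2/λ_1 = 368/1560 = 0.2359.
L_1/L_2 = (R_1/R_2)²(T_1/T_2)⁴ = (12.0)²(0.2359)⁴ = 0.4459.
F_1/F_2 = (L_1/L_2)/(d_1/d_2)² = 0.4459/(0.314)² = 4.523.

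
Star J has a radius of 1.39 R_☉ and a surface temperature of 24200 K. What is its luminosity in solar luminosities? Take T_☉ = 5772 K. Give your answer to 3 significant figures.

L/L_☉ = (R/R_☉)² (T/T_☉)⁴ = (1.39)² × (24200/5772)⁴
       = 1.932 × (4.193)⁴ = 1.932 × 309.0 = 597.0.

597 solar luminosities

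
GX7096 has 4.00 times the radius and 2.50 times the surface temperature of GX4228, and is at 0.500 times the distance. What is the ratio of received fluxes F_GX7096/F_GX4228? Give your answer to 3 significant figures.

2.50×10^3

L_GX7096/L_GX4228 = (R_GX7096/R_GX4228)²(T_GX7096/T_GX4228)⁴ = (4.00)² × (2.50)⁴ = 625.0.
F_GX7096/F_GX4228 = (L_GX7096/L_GX4228)/(d_GX7096/d_GX4228)² = 625.0 / (0.500)² = 2500.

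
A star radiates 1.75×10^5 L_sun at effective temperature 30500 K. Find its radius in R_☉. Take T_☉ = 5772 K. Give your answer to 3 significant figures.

R/R_☉ = √(L/L_☉) / (T/T_☉)² = √(1.75×10^5) / (5.284)²
       = 418.3 / 27.92 = 14.98.

15.0 R_☉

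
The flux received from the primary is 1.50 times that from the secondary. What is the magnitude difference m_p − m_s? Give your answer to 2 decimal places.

m_p − m_s = −2.5 log₁₀(F_p/F_s) = −2.5 log₁₀(1.50) = −2.5 × (0.176) = -0.440.

-0.44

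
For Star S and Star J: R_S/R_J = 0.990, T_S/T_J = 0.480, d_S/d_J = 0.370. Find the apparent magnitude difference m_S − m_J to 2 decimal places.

L_S/L_J = (0.990)²(0.480)⁴ = 0.05203.
F_S/F_J = (L_S/L_J)/(d_S/d_J)² = 0.05203/0.1369 = 0.3800.
m_S − m_J = −2.5 log₁₀(0.3800) = 1.05.

1.05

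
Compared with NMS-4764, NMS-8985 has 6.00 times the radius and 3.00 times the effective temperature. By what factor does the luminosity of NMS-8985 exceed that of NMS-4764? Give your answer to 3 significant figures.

2.92×10^3

From the Stefan–Boltzmann law, L ∝ R²T⁴, so
L_NMS-8985/L_NMS-4764 = (R_NMS-8985/R_NMS-4764)² (T_NMS-8985/T_NMS-4764)⁴ = (6.00)² × (3.00)⁴ = 36.00 × 81.00 = 2916.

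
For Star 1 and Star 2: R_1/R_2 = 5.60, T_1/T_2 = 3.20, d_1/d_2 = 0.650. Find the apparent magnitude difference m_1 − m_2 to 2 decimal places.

L_1/L_2 = (5.60)²(3.20)⁴ = 3288.
F_1/F_2 = (L_1/L_2)/(d_1/d_2)² = 3288/0.4225 = 7783.
m_1 − m_2 = −2.5 log₁₀(7783) = -9.73.

-9.73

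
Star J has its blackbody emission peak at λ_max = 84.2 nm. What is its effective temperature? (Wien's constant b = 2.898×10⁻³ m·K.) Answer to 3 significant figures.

T = b/λ_max = 2.898×10⁻³ / (84.2×10⁻⁹) = 3.442×10^4 K.

3.44×10^4 K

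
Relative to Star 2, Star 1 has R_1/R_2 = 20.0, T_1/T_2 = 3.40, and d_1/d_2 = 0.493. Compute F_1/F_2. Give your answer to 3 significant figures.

2.20×10^5

L_1/L_2 = (R_1/R_2)²(T_1/T_2)⁴ = (20.0)² × (3.40)⁴ = 5.345×10^4.
F_1/F_2 = (L_1/L_2)/(d_1/d_2)² = 5.345×10^4 / (0.493)² = 2.199×10^5.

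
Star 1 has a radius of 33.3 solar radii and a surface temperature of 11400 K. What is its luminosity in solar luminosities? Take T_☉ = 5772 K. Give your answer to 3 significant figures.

1.69×10^4 solar luminosities

L/L_☉ = (R/R_☉)² (T/T_☉)⁴ = (33.3)² × (11400/5772)⁴
       = 1109 × (1.975)⁴ = 1109 × 15.22 = 1.687×10^4.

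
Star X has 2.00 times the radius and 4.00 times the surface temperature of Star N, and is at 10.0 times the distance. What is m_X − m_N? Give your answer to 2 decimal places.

-2.53

L_X/L_N = (2.00)²(4.00)⁴ = 1024.
F_X/F_N = (L_X/L_N)/(d_X/d_N)² = 1024/100.0 = 10.24.
m_X − m_N = −2.5 log₁₀(10.24) = -2.53.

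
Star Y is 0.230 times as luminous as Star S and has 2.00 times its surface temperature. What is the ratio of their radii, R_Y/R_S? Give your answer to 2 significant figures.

L ∝ R²T⁴ gives R ∝ √L / T², so
R_Y/R_S = √(0.230) / (2.00)² = 0.4796 / 4.000 = 0.1199.

0.12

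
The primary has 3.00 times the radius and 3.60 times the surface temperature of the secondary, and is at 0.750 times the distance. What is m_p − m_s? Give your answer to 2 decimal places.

L_p/L_s = (3.00)²(3.60)⁴ = 1512.
F_p/F_s = (L_p/L_s)/(d_p/d_s)² = 1512/0.5625 = 2687.
m_p − m_s = −2.5 log₁₀(2687) = -8.57.

-8.57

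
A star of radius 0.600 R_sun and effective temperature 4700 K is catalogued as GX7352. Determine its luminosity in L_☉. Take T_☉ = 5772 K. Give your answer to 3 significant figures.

L/L_☉ = (R/R_☉)² (T/T_☉)⁴ = (0.600)² × (4700/5772)⁴
       = 0.3600 × (0.8143)⁴ = 0.3600 × 0.4396 = 0.1583.

0.158 L_☉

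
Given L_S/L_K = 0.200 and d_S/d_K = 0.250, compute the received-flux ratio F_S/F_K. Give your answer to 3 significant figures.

3.20

F = L/(4πd²), so F_S/F_K = (L_S/L_K) / (d_S/d_K)²
= 0.200 / (0.250)² = 0.200 / 0.06250 = 3.200.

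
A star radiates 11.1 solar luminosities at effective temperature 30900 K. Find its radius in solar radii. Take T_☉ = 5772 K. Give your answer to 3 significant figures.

0.116 solar radii

R/R_☉ = √(L/L_☉) / (T/T_☉)² = √(11.1) / (5.353)²
       = 3.332 / 28.66 = 0.1163.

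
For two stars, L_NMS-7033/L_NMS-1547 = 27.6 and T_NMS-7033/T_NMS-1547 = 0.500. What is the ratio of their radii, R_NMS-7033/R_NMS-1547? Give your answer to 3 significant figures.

21.0

L ∝ R²T⁴ gives R ∝ √L / T², so
R_NMS-7033/R_NMS-1547 = √(27.6) / (0.500)² = 5.254 / 0.2500 = 21.01.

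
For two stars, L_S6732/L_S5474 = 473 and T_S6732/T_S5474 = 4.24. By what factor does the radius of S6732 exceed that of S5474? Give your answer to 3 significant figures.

1.21

L ∝ R²T⁴ gives R ∝ √L / T², so
R_S6732/R_S5474 = √(473) / (4.24)² = 21.75 / 17.98 = 1.210.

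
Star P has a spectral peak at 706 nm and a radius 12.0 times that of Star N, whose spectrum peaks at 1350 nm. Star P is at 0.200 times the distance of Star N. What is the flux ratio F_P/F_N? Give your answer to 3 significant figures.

Wien's law: T_P/T_N = λ_N/λ_P = 1350/706 = 1.912.
L_P/L_N = (R_P/R_N)²(T_P/T_N)⁴ = (12.0)²(1.912)⁴ = 1925.
F_P/F_N = (L_P/L_N)/(d_P/d_N)² = 1925/(0.200)² = 4.813×10^4.

4.81×10^4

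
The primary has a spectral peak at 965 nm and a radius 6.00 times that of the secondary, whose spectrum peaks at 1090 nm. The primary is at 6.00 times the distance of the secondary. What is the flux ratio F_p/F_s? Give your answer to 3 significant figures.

1.63

Wien's law: T_p/T_s = λ_s/λ_p = 1090/965 = 1.130.
L_p/L_s = (R_p/R_s)²(T_p/T_s)⁴ = (6.00)²(1.130)⁴ = 58.60.
F_p/F_s = (L_p/L_s)/(d_p/d_s)² = 58.60/(6.00)² = 1.628.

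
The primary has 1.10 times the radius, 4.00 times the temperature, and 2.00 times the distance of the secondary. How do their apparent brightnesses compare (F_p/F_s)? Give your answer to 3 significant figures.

L_p/L_s = (R_p/R_s)²(T_p/T_s)⁴ = (1.10)² × (4.00)⁴ = 309.8.
F_p/F_s = (L_p/L_s)/(d_p/d_s)² = 309.8 / (2.00)² = 77.44.

77.4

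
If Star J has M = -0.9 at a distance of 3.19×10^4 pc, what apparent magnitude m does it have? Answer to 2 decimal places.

m = M + 5 log₁₀(d/10 pc) = -0.9 + 5 log₁₀(3.19×10^4/10)
  = -0.9 + 5 × 3.504 = -0.9 + 17.52 = 16.62.

16.62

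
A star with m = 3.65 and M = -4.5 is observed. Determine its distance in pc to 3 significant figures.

m − M = 5 log₁₀(d/10 pc)
3.65 − (-4.5) = 8.15 = 5 log₁₀(d/10)
d = 10 × 10^(8.15/5) = 10 × 10^1.630 = 426.6 pc.

427 pc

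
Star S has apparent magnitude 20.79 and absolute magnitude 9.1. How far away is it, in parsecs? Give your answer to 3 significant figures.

m − M = 5 log₁₀(d/10 pc)
20.79 − (9.1) = 11.69 = 5 log₁₀(d/10)
d = 10 × 10^(11.69/5) = 10 × 10^2.338 = 2178 pc.

2.18×10^3 pc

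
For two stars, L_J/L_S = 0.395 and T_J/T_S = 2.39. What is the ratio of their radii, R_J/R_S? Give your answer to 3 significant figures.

L ∝ R²T⁴ gives R ∝ √L / T², so
R_J/R_S = √(0.395) / (2.39)² = 0.6285 / 5.712 = 0.1100.

0.110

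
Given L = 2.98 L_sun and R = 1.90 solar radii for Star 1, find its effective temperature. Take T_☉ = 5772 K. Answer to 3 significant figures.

T/T_☉ = (L/L_☉)^(1/4) / (R/R_☉)^(1/2)
T = 5772 × (2.98)^(1/4) / √(1.90) = 5772 × 1.314 / 1.378 = 5502 K.

5.50×10^3 K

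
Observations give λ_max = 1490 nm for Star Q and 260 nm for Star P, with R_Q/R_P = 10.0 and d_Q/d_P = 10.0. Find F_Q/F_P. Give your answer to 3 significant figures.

Wien's law: T_Q/T_P = λ_P/λ_Q = 260/1490 = 0.1745.
L_Q/L_P = (R_Q/R_P)²(T_Q/T_P)⁴ = (10.0)²(0.1745)⁴ = 0.09271.
F_Q/F_P = (L_Q/L_P)/(d_Q/d_P)² = 0.09271/(10.0)² = 9.271×10^-4.

9.27×10^-4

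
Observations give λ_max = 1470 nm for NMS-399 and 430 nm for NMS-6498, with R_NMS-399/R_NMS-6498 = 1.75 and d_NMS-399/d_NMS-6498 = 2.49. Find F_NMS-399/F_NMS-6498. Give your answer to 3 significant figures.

0.00362

Wien's law: T_NMS-399/T_NMS-6498 = λ_NMS-6498/λ_NMS-399 = 430/1470 = 0.2925.
L_NMS-399/L_NMS-6498 = (R_NMS-399/R_NMS-6498)²(T_NMS-399/T_NMS-6498)⁴ = (1.75)²(0.2925)⁴ = 0.02242.
F_NMS-399/F_NMS-6498 = (L_NMS-399/L_NMS-6498)/(d_NMS-399/d_NMS-6498)² = 0.02242/(2.49)² = 0.003616.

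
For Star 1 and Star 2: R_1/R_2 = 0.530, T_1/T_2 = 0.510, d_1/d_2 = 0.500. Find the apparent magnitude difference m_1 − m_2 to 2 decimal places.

L_1/L_2 = (0.530)²(0.510)⁴ = 0.01900.
F_1/F_2 = (L_1/L_2)/(d_1/d_2)² = 0.01900/0.2500 = 0.07601.
m_1 − m_2 = −2.5 log₁₀(0.07601) = 2.80.

2.80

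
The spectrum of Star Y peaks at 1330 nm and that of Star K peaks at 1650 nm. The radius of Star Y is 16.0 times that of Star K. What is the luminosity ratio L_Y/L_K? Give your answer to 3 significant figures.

606

Wien's law gives T ∝ 1/λ_max, so T_Y/T_K = λ_K/λ_Y = 1650/1330 = 1.241.
Then L ∝ R²T⁴ gives L_Y/L_K = (16.0)² × (1.241)⁴ = 256.0 × 2.369 = 606.4.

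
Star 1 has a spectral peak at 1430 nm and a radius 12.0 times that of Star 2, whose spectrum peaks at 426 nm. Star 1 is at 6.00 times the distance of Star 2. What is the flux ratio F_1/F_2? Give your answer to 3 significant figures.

0.0315

Wien's law: T_1/T_2 = λ_2/λ_1 = 426/1430 = 0.2979.
L_1/L_2 = (R_1/R_2)²(T_1/T_2)⁴ = (12.0)²(0.2979)⁴ = 1.134.
F_1/F_2 = (L_1/L_2)/(d_1/d_2)² = 1.134/(6.00)² = 0.03150.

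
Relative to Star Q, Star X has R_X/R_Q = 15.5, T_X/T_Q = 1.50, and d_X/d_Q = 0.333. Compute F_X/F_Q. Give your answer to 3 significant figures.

1.10×10^4

L_X/L_Q = (R_X/R_Q)²(T_X/T_Q)⁴ = (15.5)² × (1.50)⁴ = 1216.
F_X/F_Q = (L_X/L_Q)/(d_X/d_Q)² = 1216 / (0.333)² = 1.097×10^4.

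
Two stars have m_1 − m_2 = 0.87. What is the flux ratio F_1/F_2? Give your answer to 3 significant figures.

F_1/F_2 = 10^(−(m_1 − m_2)/2.5) = 10^(-0.87/2.5) = 10^-0.348 = 0.4487.

0.449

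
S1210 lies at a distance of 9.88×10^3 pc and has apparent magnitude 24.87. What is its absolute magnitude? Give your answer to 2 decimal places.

9.90

M = m − 5 log₁₀(d/10 pc) = 24.87 − 5 log₁₀(9.88×10^3/10)
  = 24.87 − 5 × 2.995 = 24.87 − 14.97 = 9.90.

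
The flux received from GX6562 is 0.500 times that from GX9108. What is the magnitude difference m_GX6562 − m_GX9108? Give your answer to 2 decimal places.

0.75

m_GX6562 − m_GX9108 = −2.5 log₁₀(F_GX6562/F_GX9108) = −2.5 log₁₀(0.500) = −2.5 × (-0.301) = 0.753.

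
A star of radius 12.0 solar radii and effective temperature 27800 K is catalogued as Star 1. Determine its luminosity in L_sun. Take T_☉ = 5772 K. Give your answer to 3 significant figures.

L/L_☉ = (R/R_☉)² (T/T_☉)⁴ = (12.0)² × (27800/5772)⁴
       = 144.0 × (4.816)⁴ = 144.0 × 538.1 = 7.749×10^4.

7.75×10^4 L_sun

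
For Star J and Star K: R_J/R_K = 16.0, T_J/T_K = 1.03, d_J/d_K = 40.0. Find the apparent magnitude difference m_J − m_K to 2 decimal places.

L_J/L_K = (16.0)²(1.03)⁴ = 288.1.
F_J/F_K = (L_J/L_K)/(d_J/d_K)² = 288.1/1600 = 0.1801.
m_J − m_K = −2.5 log₁₀(0.1801) = 1.86.

1.86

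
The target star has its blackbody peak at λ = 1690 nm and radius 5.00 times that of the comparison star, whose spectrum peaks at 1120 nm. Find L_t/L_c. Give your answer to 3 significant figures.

4.82

Wien's law gives T ∝ 1/λ_max, so T_t/T_c = λ_c/λ_t = 1120/1690 = 0.6627.
Then L ∝ R²T⁴ gives L_t/L_c = (5.00)² × (0.6627)⁴ = 25.00 × 0.1929 = 4.822.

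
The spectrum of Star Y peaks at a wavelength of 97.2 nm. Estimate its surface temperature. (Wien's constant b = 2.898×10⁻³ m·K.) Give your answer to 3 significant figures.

2.98×10^4 K

T = b/λ_max = 2.898×10⁻³ / (97.2×10⁻⁹) = 2.981×10^4 K.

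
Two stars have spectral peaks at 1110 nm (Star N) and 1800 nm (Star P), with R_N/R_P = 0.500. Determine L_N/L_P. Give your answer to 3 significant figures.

1.73

Wien's law gives T ∝ 1/λ_max, so T_N/T_P = λ_P/λ_N = 1800/1110 = 1.622.
Then L ∝ R²T⁴ gives L_N/L_P = (0.500)² × (1.622)⁴ = 0.2500 × 6.915 = 1.729.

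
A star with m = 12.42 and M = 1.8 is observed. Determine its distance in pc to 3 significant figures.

m − M = 5 log₁₀(d/10 pc)
12.42 − (1.8) = 10.62 = 5 log₁₀(d/10)
d = 10 × 10^(10.62/5) = 10 × 10^2.124 = 1330 pc.

1.33×10^3 pc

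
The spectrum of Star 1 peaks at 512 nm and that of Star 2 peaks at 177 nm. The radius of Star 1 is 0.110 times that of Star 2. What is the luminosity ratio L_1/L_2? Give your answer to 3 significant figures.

1.73×10^-4

Wien's law gives T ∝ 1/λ_max, so T_1/T_2 = λ_2/λ_1 = 177/512 = 0.3457.
Then L ∝ R²T⁴ gives L_1/L_2 = (0.110)² × (0.3457)⁴ = 0.01210 × 0.01428 = 1.728×10^-4.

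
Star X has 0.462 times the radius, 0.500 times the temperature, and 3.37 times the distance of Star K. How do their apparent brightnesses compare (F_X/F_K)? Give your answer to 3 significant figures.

0.00117

L_X/L_K = (R_X/R_K)²(T_X/T_K)⁴ = (0.462)² × (0.500)⁴ = 0.01334.
F_X/F_K = (L_X/L_K)/(d_X/d_K)² = 0.01334 / (3.37)² = 0.001175.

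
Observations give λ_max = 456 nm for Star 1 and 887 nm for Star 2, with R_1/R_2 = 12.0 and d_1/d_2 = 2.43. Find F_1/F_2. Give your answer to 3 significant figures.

Wien's law: T_1/T_2 = λ_2/λ_1 = 887/456 = 1.945.
L_1/L_2 = (R_1/R_2)²(T_1/T_2)⁴ = (12.0)²(1.945)⁴ = 2062.
F_1/F_2 = (L_1/L_2)/(d_1/d_2)² = 2062/(2.43)² = 349.1.

349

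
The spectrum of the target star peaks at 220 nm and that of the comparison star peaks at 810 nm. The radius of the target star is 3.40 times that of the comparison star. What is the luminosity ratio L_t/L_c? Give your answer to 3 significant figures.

Wien's law gives T ∝ 1/λ_max, so T_t/T_c = λ_c/λ_t = 810/220 = 3.682.
Then L ∝ R²T⁴ gives L_t/L_c = (3.40)² × (3.682)⁴ = 11.56 × 183.8 = 2124.

2.12×10^3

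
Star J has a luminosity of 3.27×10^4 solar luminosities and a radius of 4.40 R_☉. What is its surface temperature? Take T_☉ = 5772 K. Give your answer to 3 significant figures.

3.70×10^4 K

T/T_☉ = (L/L_☉)^(1/4) / (R/R_☉)^(1/2)
T = 5772 × (3.27×10^4)^(1/4) / √(4.40) = 5772 × 13.45 / 2.098 = 3.700×10^4 K.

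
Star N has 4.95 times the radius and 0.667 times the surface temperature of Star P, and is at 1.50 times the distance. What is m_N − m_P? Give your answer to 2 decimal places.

L_N/L_P = (4.95)²(0.667)⁴ = 4.850.
F_N/F_P = (L_N/L_P)/(d_N/d_P)² = 4.850/2.250 = 2.155.
m_N − m_P = −2.5 log₁₀(2.155) = -0.83.

-0.83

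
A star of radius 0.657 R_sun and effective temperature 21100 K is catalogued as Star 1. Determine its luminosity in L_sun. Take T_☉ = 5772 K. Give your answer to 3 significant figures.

L/L_☉ = (R/R_☉)² (T/T_☉)⁴ = (0.657)² × (21100/5772)⁴
       = 0.4316 × (3.656)⁴ = 0.4316 × 178.6 = 77.08.

77.1 L_sun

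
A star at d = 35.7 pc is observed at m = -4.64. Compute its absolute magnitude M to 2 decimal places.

-7.40

M = m − 5 log₁₀(d/10 pc) = -4.64 − 5 log₁₀(35.7/10)
  = -4.64 − 5 × 0.553 = -4.64 − 2.76 = -7.40.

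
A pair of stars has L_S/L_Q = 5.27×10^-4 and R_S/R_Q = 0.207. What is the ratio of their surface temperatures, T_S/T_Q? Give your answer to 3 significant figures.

0.333

L ∝ R²T⁴ gives T ∝ (L/R²)^(1/4), so
T_S/T_Q = (5.27×10^-4 / 0.207²)^(1/4) = (0.01230)^(1/4) = 0.3330.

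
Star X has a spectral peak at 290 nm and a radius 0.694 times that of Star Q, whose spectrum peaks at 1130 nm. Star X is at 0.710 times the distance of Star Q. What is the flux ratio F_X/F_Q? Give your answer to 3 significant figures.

Wien's law: T_X/T_Q = λ_Q/λ_X = 1130/290 = 3.897.
L_X/L_Q = (R_X/R_Q)²(T_X/T_Q)⁴ = (0.694)²(3.897)⁴ = 111.0.
F_X/F_Q = (L_X/L_Q)/(d_X/d_Q)² = 111.0/(0.710)² = 220.3.

220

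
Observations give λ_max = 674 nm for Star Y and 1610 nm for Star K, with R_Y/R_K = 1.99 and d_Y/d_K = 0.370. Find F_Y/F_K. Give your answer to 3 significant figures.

942

Wien's law: T_Y/T_K = λ_K/λ_Y = 1610/674 = 2.389.
L_Y/L_K = (R_Y/R_K)²(T_Y/T_K)⁴ = (1.99)²(2.389)⁴ = 128.9.
F_Y/F_K = (L_Y/L_K)/(d_Y/d_K)² = 128.9/(0.370)² = 941.8.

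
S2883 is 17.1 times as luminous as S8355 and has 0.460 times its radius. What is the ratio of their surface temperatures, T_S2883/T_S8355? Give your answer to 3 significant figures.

L ∝ R²T⁴ gives T ∝ (L/R²)^(1/4), so
T_S2883/T_S8355 = (17.1 / 0.460²)^(1/4) = (80.81)^(1/4) = 2.998.

3.00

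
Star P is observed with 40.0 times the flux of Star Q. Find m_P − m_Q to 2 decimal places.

-4.01

m_P − m_Q = −2.5 log₁₀(F_P/F_Q) = −2.5 log₁₀(40.0) = −2.5 × (1.602) = -4.005.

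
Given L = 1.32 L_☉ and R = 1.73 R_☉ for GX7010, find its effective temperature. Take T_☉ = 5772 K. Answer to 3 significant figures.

4.70×10^3 K

T/T_☉ = (L/L_☉)^(1/4) / (R/R_☉)^(1/2)
T = 5772 × (1.32)^(1/4) / √(1.73) = 5772 × 1.072 / 1.315 = 4704 K.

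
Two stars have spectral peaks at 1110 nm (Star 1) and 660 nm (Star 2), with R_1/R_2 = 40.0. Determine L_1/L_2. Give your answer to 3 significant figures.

200

Wien's law gives T ∝ 1/λ_max, so T_1/T_2 = λ_2/λ_1 = 660/1110 = 0.5946.
Then L ∝ R²T⁴ gives L_1/L_2 = (40.0)² × (0.5946)⁴ = 1600 × 0.1250 = 200.0.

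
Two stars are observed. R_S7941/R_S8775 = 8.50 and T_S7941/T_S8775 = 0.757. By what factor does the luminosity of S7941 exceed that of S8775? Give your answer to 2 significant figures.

24

From the Stefan–Boltzmann law, L ∝ R²T⁴, so
L_S7941/L_S8775 = (R_S7941/R_S8775)² (T_S7941/T_S8775)⁴ = (8.50)² × (0.757)⁴ = 72.25 × 0.3284 = 23.73.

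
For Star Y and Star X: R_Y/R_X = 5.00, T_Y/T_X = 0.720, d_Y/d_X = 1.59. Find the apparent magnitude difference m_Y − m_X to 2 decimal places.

L_Y/L_X = (5.00)²(0.720)⁴ = 6.718.
F_Y/F_X = (L_Y/L_X)/(d_Y/d_X)² = 6.718/2.528 = 2.658.
m_Y − m_X = −2.5 log₁₀(2.658) = -1.06.

-1.06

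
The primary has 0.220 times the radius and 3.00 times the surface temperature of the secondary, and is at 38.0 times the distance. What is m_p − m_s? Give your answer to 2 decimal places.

L_p/L_s = (0.220)²(3.00)⁴ = 3.920.
F_p/F_s = (L_p/L_s)/(d_p/d_s)² = 3.920/1444 = 0.002715.
m_p − m_s = −2.5 log₁₀(0.002715) = 6.42.

6.42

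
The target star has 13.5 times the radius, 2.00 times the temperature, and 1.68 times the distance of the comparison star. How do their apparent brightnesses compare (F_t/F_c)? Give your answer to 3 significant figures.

L_t/L_c = (R_t/R_c)²(T_t/T_c)⁴ = (13.5)² × (2.00)⁴ = 2916.
F_t/F_c = (L_t/L_c)/(d_t/d_c)² = 2916 / (1.68)² = 1033.

1.03×10^3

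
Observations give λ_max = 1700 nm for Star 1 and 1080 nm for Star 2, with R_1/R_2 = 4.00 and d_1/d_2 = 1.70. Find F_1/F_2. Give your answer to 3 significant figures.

Wien's law: T_1/T_2 = λ_2/λ_1 = 1080/1700 = 0.6353.
L_1/L_2 = (R_1/R_2)²(T_1/T_2)⁴ = (4.00)²(0.6353)⁴ = 2.606.
F_1/F_2 = (L_1/L_2)/(d_1/d_2)² = 2.606/(1.70)² = 0.9018.

0.902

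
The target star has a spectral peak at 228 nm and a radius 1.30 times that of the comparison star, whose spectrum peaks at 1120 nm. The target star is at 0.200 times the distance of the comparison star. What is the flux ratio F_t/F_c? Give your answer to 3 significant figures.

2.46×10^4

Wien's law: T_t/T_c = λ_c/λ_t = 1120/228 = 4.912.
L_t/L_c = (R_t/R_c)²(T_t/T_c)⁴ = (1.30)²(4.912)⁴ = 984.1.
F_t/F_c = (L_t/L_c)/(d_t/d_c)² = 984.1/(0.200)² = 2.460×10^4.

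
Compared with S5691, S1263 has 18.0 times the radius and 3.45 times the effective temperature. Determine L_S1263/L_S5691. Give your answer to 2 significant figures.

From the Stefan–Boltzmann law, L ∝ R²T⁴, so
L_S1263/L_S5691 = (R_S1263/R_S5691)² (T_S1263/T_S5691)⁴ = (18.0)² × (3.45)⁴ = 324.0 × 141.7 = 4.590×10^4.

4.6×10^4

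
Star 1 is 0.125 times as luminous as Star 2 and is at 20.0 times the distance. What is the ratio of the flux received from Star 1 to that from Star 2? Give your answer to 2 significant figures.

3.1×10^-4

F = L/(4πd²), so F_1/F_2 = (L_1/L_2) / (d_1/d_2)²
= 0.125 / (20.0)² = 0.125 / 400.0 = 3.125×10^-4.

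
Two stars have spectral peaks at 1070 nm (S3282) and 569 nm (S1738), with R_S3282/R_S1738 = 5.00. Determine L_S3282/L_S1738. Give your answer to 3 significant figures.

2.00

Wien's law gives T ∝ 1/λ_max, so T_S3282/T_S1738 = λ_S1738/λ_S3282 = 569/1070 = 0.5318.
Then L ∝ R²T⁴ gives L_S3282/L_S1738 = (5.00)² × (0.5318)⁴ = 25.00 × 0.07997 = 1.999.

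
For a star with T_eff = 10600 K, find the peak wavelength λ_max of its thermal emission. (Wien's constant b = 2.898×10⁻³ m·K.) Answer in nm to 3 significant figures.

λ_max = b/T = 2.898×10⁻³ / 10600 = 2.73×10^-7 m = 273.4 nm.

273 nm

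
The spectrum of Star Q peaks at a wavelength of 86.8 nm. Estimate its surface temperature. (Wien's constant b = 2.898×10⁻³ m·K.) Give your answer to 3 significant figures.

3.34×10^4 K

T = b/λ_max = 2.898×10⁻³ / (86.8×10⁻⁹) = 3.339×10^4 K.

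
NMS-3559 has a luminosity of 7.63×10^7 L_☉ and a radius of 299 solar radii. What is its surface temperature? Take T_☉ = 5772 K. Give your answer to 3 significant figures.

3.12×10^4 K

T/T_☉ = (L/L_☉)^(1/4) / (R/R_☉)^(1/2)
T = 5772 × (7.63×10^7)^(1/4) / √(299) = 5772 × 93.46 / 17.29 = 3.120×10^4 K.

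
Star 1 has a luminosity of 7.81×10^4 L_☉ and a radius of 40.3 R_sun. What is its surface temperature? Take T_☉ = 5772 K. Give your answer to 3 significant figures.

T/T_☉ = (L/L_☉)^(1/4) / (R/R_☉)^(1/2)
T = 5772 × (7.81×10^4)^(1/4) / √(40.3) = 5772 × 16.72 / 6.348 = 1.520×10^4 K.

1.52×10^4 K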